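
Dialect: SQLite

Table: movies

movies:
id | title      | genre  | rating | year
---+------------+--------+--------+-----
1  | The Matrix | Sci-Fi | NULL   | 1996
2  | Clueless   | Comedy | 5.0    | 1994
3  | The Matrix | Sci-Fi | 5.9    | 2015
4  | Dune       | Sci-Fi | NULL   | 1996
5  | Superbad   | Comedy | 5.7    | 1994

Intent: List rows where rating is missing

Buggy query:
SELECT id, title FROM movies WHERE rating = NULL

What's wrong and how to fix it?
Bug: '= NULL' is always unknown in SQL three-valued logic, so no rows match

Fix: Use IS NULL to test for NULL

Corrected query:
SELECT id, title FROM movies WHERE rating IS NULL

Result:
id | title     
---+-----------
1  | The Matrix
4  | Dune      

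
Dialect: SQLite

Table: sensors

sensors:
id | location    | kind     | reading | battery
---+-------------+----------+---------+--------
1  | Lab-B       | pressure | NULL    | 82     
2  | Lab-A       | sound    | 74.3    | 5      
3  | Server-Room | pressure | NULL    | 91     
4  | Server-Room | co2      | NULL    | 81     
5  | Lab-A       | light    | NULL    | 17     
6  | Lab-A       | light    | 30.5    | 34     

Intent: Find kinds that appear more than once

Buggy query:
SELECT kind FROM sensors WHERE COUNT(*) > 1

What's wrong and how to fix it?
Bug: COUNT(*) is an aggregate and cannot be used in WHERE

Fix: GROUP BY kind, then filter groups with HAVING COUNT(*) > 1

Corrected query:
SELECT kind FROM sensors GROUP BY kind HAVING COUNT(*) > 1

Result:
kind    
--------
light   
pressure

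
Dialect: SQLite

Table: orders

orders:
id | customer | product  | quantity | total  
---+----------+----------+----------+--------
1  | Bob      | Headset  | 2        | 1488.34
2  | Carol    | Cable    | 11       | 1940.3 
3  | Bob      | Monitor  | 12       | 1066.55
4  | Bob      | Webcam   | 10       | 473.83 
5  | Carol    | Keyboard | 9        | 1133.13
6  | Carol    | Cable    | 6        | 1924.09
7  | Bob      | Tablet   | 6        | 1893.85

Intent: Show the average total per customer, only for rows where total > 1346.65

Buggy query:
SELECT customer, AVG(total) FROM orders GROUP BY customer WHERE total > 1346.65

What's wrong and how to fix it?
Bug: WHERE cannot follow GROUP BY

Fix: Place WHERE between FROM and GROUP BY

Corrected query:
SELECT customer, AVG(total) FROM orders WHERE total > 1346.65 GROUP BY customer

Result:
customer | AVG(total)
---------+-----------
Bob      | 1691.095  
Carol    | 1932.195  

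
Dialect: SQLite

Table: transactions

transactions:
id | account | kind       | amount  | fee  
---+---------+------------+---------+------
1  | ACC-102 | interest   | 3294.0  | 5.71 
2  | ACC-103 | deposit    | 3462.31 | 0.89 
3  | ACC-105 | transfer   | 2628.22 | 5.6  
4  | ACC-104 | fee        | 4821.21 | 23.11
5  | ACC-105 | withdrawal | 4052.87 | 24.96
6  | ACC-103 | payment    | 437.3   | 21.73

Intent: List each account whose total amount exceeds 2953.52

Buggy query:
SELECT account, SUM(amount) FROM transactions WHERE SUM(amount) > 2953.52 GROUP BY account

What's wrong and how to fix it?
Bug: WHERE runs before GROUP BY, so aggregates aren't available there

Fix: Use HAVING (which filters groups after aggregation) instead of WHERE

Corrected query:
SELECT account, SUM(amount) FROM transactions GROUP BY account HAVING SUM(amount) > 2953.52

Result:
account | SUM(amount)
--------+------------
ACC-102 | 3294       
ACC-103 | 3899.61    
ACC-104 | 4821.21    
ACC-105 | 6681.09    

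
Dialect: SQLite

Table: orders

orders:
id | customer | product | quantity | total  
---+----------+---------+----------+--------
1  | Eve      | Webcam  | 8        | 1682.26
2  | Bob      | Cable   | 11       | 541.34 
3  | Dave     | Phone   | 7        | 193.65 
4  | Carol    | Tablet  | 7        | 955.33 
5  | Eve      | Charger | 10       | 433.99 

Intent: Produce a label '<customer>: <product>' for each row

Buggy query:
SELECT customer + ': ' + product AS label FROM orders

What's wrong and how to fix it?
Bug: SQLite uses || for string concatenation; + coerces text to numbers (yielding 0)

Fix: Use the || operator for string concatenation

Corrected query:
SELECT customer || ': ' || product AS label FROM orders

Result:
label        
-------------
Eve: Webcam  
Bob: Cable   
Dave: Phone  
Carol: Tablet
Eve: Charger 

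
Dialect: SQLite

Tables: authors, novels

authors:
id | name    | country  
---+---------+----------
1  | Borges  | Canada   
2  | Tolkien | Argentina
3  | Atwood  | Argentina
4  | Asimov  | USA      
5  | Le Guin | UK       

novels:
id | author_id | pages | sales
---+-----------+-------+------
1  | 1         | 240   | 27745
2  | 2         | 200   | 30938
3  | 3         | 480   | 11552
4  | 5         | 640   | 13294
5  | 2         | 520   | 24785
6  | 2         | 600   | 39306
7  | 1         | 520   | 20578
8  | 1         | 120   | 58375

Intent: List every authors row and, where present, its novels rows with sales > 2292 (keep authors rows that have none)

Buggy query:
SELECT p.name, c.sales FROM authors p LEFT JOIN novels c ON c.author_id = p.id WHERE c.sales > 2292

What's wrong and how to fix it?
Bug: A WHERE condition on the right-hand table after LEFT JOIN drops unmatched parents

Fix: Put 'c.sales > 2292' in the JOIN's ON clause instead of WHERE

Corrected query:
SELECT p.name, c.sales FROM authors p LEFT JOIN novels c ON c.author_id = p.id AND c.sales > 2292

Result:
name    | sales
--------+------
Borges  | 20578
Borges  | 27745
Borges  | 58375
Tolkien | 24785
Tolkien | 30938
Tolkien | 39306
Atwood  | 11552
Asimov  | NULL 
Le Guin | 13294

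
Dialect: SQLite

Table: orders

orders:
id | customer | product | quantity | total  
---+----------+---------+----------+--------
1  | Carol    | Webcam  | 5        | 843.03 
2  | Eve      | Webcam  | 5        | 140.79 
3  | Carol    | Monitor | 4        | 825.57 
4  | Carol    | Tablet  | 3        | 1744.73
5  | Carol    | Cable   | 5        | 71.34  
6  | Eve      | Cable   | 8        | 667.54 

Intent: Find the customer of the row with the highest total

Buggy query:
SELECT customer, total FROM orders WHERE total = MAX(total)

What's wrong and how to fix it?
Bug: WHERE is evaluated per row; an aggregate over the whole table isn't defined there

Fix: Use a subquery: WHERE total = (SELECT MAX(total) FROM orders)

Corrected query:
SELECT customer, total FROM orders WHERE total = (SELECT MAX(total) FROM orders)

Result:
customer | total  
---------+--------
Carol    | 1744.73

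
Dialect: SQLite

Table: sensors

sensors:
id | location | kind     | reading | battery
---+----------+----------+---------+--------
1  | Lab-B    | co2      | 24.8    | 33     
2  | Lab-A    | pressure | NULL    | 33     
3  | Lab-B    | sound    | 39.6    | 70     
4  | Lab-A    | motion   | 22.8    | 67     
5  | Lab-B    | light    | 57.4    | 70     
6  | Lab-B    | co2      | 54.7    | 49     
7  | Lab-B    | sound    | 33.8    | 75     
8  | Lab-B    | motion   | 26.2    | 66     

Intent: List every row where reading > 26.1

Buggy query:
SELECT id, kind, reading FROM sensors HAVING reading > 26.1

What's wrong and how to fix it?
Bug: HAVING filters the output of aggregation, but this query has no GROUP BY and no aggregate functions, so SQLite rejects it (HAVING clause on a non-aggregate query); the condition here is per row

Fix: Replace HAVING with WHERE since the condition applies to individual rows

Corrected query:
SELECT id, kind, reading FROM sensors WHERE reading > 26.1

Result:
id | kind   | reading
---+--------+--------
3  | sound  | 39.6   
5  | light  | 57.4   
6  | co2    | 54.7   
7  | sound  | 33.8   
8  | motion | 26.2   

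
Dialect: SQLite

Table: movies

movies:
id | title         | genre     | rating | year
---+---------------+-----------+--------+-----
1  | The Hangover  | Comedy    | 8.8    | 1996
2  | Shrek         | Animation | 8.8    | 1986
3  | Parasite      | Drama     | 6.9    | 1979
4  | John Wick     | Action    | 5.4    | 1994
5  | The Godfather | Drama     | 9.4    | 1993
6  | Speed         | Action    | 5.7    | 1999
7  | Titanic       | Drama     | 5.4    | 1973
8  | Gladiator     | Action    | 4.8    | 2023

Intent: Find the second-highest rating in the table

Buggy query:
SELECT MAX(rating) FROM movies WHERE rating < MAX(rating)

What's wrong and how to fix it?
Bug: MAX(rating) on the right of the comparison is an aggregate-in-WHERE error

Fix: Compute the overall MAX in a subquery, then take MAX of rows below it

Corrected query:
SELECT MAX(rating) FROM movies WHERE rating < (SELECT MAX(rating) FROM movies)

Result:
MAX(rating)
-----------
8.8        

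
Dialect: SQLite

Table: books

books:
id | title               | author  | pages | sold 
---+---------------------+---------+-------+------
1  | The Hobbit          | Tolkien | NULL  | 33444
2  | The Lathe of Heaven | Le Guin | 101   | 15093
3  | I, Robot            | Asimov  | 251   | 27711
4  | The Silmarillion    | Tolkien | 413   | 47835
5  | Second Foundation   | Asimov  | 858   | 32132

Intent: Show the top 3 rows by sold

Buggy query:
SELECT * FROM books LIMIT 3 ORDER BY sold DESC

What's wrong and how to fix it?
Bug: LIMIT must come after ORDER BY

Fix: Swap the clauses: ORDER BY first, then LIMIT

Corrected query:
SELECT * FROM books ORDER BY sold DESC LIMIT 3

Result:
id | title             | author  | pages | sold 
---+-------------------+---------+-------+------
4  | The Silmarillion  | Tolkien | 413   | 47835
1  | The Hobbit        | Tolkien | NULL  | 33444
5  | Second Foundation | Asimov  | 858   | 32132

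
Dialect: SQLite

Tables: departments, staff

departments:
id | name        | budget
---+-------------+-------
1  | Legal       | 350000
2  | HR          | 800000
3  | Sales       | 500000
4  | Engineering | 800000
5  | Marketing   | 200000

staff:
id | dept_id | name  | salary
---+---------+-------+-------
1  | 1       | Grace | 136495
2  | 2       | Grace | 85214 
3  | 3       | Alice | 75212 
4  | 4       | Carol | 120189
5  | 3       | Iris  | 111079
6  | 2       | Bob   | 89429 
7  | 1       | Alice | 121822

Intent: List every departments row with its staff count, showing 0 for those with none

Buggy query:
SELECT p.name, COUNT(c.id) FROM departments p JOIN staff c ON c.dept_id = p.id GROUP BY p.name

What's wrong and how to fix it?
Bug: An inner join excludes parents with zero children

Fix: Use LEFT JOIN so parents without children still appear (COUNT(c.id) gives 0)

Corrected query:
SELECT p.name, COUNT(c.id) FROM departments p LEFT JOIN staff c ON c.dept_id = p.id GROUP BY p.name

Result:
name        | COUNT(c.id)
------------+------------
Engineering | 1          
HR          | 2          
Legal       | 2          
Marketing   | 0          
Sales       | 2          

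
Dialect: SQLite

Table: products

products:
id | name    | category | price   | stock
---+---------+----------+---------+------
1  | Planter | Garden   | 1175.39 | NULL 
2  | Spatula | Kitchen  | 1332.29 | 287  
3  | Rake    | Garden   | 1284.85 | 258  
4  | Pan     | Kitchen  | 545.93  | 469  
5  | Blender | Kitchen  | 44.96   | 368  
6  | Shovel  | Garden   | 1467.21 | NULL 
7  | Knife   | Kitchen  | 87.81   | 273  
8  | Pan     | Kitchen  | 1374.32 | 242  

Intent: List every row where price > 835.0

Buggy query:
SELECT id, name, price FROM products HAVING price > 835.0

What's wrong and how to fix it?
Bug: HAVING filters the output of aggregation, but this query has no GROUP BY and no aggregate functions, so SQLite rejects it (HAVING clause on a non-aggregate query); the condition here is per row

Fix: Replace HAVING with WHERE since the condition applies to individual rows

Corrected query:
SELECT id, name, price FROM products WHERE price > 835.0

Result:
id | name    | price  
---+---------+--------
1  | Planter | 1175.39
2  | Spatula | 1332.29
3  | Rake    | 1284.85
6  | Shovel  | 1467.21
8  | Pan     | 1374.32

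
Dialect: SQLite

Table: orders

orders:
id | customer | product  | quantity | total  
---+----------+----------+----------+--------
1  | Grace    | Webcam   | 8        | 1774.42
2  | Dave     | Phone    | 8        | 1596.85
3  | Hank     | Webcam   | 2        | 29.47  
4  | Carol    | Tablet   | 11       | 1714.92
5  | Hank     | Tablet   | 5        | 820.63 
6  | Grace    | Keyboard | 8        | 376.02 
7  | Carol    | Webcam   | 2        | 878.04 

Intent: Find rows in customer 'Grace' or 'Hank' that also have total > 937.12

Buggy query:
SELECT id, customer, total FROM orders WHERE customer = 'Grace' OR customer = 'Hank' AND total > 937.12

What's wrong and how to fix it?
Bug: AND binds tighter than OR, so this parses as customer = 'Grace' OR (customer = 'Hank' AND total > 937.12)

Fix: Add parentheses around the OR so the AND applies to both alternatives

Corrected query:
SELECT id, customer, total FROM orders WHERE (customer = 'Grace' OR customer = 'Hank') AND total > 937.12

Result:
id | customer | total  
---+----------+--------
1  | Grace    | 1774.42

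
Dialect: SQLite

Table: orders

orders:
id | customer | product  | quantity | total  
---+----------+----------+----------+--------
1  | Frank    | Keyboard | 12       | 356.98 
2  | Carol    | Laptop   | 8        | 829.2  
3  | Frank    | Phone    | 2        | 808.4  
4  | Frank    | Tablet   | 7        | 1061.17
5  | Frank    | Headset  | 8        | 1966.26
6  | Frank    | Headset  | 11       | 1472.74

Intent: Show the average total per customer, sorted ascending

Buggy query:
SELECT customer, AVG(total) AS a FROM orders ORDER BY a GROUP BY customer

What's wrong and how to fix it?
Bug: GROUP BY must precede ORDER BY

Fix: Move ORDER BY to the end, after GROUP BY

Corrected query:
SELECT customer, AVG(total) AS a FROM orders GROUP BY customer ORDER BY a

Result:
customer | a      
---------+--------
Carol    | 829.2  
Frank    | 1133.11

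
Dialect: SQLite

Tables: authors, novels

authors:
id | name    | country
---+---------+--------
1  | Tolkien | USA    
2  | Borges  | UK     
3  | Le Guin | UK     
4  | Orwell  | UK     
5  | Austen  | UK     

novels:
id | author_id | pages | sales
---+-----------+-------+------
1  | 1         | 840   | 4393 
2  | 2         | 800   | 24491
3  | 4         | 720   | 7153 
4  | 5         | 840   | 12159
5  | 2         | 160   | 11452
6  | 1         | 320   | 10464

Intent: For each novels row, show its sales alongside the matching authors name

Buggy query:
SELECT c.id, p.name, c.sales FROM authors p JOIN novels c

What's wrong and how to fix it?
Bug: Missing join condition: each novels row is matched to all authors rows instead of just its own

Fix: Specify the join condition linking the foreign key to the parent id

Corrected query:
SELECT c.id, p.name, c.sales FROM authors p JOIN novels c ON c.author_id = p.id

Result:
id | name    | sales
---+---------+------
1  | Tolkien | 4393 
2  | Borges  | 24491
3  | Orwell  | 7153 
4  | Austen  | 12159
5  | Borges  | 11452
6  | Tolkien | 10464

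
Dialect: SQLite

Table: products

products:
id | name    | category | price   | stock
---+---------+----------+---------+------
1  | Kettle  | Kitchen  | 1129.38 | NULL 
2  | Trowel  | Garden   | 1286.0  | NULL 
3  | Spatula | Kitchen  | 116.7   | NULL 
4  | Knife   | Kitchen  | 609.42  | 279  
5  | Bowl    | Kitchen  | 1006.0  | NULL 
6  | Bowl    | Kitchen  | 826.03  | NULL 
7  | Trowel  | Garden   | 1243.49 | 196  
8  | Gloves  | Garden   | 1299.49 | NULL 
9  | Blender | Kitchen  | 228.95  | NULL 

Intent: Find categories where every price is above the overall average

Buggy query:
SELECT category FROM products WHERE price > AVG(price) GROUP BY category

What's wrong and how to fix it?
Bug: AVG() is an aggregate; it can't sit directly in WHERE

Fix: Compute the overall average in a scalar subquery and compare each group's MIN against it in HAVING

Corrected query:
SELECT category FROM products GROUP BY category HAVING MIN(price) > (SELECT AVG(price) FROM products)

Result:
category
--------
Garden  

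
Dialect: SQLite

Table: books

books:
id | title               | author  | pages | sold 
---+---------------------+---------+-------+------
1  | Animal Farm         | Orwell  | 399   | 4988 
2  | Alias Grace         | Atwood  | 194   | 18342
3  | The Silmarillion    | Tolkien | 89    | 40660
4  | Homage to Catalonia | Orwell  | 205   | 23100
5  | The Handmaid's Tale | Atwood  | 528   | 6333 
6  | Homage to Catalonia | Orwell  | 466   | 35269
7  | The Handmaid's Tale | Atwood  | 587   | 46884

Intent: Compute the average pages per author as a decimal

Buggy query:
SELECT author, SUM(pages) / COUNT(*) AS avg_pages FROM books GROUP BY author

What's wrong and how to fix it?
Bug: Both operands are integers, so '/' performs integer division and truncates

Fix: Cast one side to REAL so the division keeps the fractional part

Corrected query:
SELECT author, SUM(pages) * 1.0 / COUNT(*) AS avg_pages FROM books GROUP BY author

Result:
author  | avg_pages 
--------+-----------
Atwood  | 436.333333
Orwell  | 356.666667
Tolkien | 89        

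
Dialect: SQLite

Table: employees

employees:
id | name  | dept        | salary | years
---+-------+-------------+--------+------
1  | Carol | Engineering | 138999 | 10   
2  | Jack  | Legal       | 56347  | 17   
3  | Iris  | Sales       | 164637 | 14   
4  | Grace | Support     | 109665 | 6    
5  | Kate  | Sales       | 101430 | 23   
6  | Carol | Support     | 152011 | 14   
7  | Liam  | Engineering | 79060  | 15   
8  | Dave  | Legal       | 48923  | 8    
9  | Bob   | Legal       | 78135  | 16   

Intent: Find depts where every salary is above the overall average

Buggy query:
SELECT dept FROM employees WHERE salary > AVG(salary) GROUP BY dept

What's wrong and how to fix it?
Bug: AVG() is an aggregate; it can't sit directly in WHERE

Fix: Use a subquery for AVG and a HAVING MIN(...) filter so the condition holds for every row in the group

Corrected query:
SELECT dept FROM employees GROUP BY dept HAVING MIN(salary) > (SELECT AVG(salary) FROM employees)

Result:
dept   
-------
Support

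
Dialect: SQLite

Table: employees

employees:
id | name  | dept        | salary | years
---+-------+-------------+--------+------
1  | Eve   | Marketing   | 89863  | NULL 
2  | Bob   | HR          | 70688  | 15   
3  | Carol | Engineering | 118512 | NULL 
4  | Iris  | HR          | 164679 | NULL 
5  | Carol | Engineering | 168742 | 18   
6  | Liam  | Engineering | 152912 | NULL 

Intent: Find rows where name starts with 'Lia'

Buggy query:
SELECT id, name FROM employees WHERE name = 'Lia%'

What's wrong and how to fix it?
Bug: '=' compares the literal string including the % character; pattern matching needs LIKE

Fix: Replace '=' with LIKE so 'Lia%' is treated as a pattern

Corrected query:
SELECT id, name FROM employees WHERE name LIKE 'Lia%'

Result:
id | name
---+-----
6  | Liam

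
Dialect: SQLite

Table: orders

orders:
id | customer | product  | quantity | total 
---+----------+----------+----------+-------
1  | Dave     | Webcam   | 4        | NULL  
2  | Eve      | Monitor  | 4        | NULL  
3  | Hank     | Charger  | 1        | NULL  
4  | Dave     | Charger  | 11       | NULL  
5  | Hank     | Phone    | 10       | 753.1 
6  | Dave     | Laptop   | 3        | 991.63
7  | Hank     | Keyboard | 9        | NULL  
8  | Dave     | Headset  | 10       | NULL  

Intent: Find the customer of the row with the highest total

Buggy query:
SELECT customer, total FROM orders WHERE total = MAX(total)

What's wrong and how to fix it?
Bug: MAX(total) is an aggregate and cannot be used directly in WHERE

Fix: Use a subquery: WHERE total = (SELECT MAX(total) FROM orders)

Corrected query:
SELECT customer, total FROM orders WHERE total = (SELECT MAX(total) FROM orders)

Result:
customer | total 
---------+-------
Dave     | 991.63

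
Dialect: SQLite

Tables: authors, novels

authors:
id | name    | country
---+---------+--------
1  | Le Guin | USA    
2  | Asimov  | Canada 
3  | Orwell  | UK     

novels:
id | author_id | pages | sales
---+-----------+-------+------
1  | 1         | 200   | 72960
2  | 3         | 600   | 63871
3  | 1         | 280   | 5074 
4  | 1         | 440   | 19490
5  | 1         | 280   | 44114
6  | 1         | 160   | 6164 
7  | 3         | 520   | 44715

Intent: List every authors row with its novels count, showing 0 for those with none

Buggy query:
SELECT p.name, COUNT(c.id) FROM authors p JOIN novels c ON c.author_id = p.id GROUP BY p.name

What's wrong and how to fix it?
Bug: An inner join excludes parents with zero children

Fix: Use LEFT JOIN so parents without children still appear (COUNT(c.id) gives 0)

Corrected query:
SELECT p.name, COUNT(c.id) FROM authors p LEFT JOIN novels c ON c.author_id = p.id GROUP BY p.name

Result:
name    | COUNT(c.id)
--------+------------
Asimov  | 0          
Le Guin | 5          
Orwell  | 2          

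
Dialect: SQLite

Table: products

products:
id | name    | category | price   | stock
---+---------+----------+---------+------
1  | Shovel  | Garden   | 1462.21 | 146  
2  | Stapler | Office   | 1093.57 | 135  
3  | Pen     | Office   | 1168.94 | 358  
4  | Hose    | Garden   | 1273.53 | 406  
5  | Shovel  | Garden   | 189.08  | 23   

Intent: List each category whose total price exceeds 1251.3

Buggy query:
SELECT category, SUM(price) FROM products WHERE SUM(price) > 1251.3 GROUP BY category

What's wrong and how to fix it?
Bug: Aggregate functions cannot appear in a WHERE clause

Fix: Move the aggregate condition to a HAVING clause

Corrected query:
SELECT category, SUM(price) FROM products GROUP BY category HAVING SUM(price) > 1251.3

Result:
category | SUM(price)
---------+-----------
Garden   | 2924.82   
Office   | 2262.51   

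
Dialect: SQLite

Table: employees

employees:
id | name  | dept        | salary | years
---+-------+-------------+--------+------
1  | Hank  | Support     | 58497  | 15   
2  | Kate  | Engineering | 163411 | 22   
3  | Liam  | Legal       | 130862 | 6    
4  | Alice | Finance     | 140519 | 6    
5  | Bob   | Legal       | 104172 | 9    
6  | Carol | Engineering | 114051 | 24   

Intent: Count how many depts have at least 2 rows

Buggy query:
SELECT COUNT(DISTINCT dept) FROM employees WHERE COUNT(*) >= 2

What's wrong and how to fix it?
Bug: WHERE filters individual rows, not groups, so a group-level COUNT is invalid there

Fix: Use a subquery that GROUPs and filters with HAVING, then count its rows

Corrected query:
SELECT COUNT(*) FROM (SELECT dept FROM employees GROUP BY dept HAVING COUNT(*) >= 2)

Result:
COUNT(*)
--------
2       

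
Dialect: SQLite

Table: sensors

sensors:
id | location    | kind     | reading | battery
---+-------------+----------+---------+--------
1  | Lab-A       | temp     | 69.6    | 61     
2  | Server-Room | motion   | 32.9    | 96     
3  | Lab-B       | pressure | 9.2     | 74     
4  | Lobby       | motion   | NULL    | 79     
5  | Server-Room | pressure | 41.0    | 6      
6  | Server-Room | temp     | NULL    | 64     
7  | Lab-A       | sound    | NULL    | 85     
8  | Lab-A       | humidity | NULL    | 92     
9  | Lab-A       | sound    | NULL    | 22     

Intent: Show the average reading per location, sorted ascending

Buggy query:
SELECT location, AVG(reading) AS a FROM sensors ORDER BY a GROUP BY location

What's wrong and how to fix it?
Bug: GROUP BY must precede ORDER BY

Fix: Reorder: SELECT … FROM … GROUP BY … ORDER BY …

Corrected query:
SELECT location, AVG(reading) AS a FROM sensors GROUP BY location ORDER BY a

Result:
location    | a    
------------+------
Lobby       | NULL 
Lab-B       | 9.2  
Server-Room | 36.95
Lab-A       | 69.6 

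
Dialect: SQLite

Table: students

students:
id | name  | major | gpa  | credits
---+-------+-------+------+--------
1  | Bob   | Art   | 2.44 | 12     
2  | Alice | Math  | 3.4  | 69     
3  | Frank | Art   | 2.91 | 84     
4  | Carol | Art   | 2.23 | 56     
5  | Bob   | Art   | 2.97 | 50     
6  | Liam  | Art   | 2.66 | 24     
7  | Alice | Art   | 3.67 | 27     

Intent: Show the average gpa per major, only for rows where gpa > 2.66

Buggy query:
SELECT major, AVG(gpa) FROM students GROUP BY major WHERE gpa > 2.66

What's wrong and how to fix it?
Bug: WHERE cannot follow GROUP BY

Fix: Place WHERE between FROM and GROUP BY

Corrected query:
SELECT major, AVG(gpa) FROM students WHERE gpa > 2.66 GROUP BY major

Result:
major | AVG(gpa)
------+---------
Art   | 3.183333
Math  | 3.4     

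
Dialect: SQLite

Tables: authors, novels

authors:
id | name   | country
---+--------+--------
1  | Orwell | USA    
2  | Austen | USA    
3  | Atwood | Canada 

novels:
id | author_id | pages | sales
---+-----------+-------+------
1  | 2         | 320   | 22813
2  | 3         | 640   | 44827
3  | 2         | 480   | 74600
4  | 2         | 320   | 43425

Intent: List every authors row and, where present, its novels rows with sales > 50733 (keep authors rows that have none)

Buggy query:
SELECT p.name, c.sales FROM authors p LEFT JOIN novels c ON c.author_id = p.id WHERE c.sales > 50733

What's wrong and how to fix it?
Bug: A WHERE condition on the right-hand table after LEFT JOIN drops unmatched parents

Fix: Put 'c.sales > 50733' in the JOIN's ON clause instead of WHERE

Corrected query:
SELECT p.name, c.sales FROM authors p LEFT JOIN novels c ON c.author_id = p.id AND c.sales > 50733

Result:
name   | sales
-------+------
Orwell | NULL 
Austen | 74600
Atwood | NULL 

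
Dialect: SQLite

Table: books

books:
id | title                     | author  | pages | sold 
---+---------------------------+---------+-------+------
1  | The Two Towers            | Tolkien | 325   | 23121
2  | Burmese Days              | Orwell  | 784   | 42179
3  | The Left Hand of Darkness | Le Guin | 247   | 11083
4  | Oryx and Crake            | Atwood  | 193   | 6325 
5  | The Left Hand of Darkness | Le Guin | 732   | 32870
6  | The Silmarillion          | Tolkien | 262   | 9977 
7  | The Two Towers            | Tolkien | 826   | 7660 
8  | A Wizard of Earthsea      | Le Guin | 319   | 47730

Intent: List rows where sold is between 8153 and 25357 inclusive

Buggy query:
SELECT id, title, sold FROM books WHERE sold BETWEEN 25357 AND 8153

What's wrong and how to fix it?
Bug: The bounds are reversed; BETWEEN a AND b requires a <= b to match anything

Fix: Swap the bounds so the smaller value comes first

Corrected query:
SELECT id, title, sold FROM books WHERE sold BETWEEN 8153 AND 25357

Result:
id | title                     | sold 
---+---------------------------+------
1  | The Two Towers            | 23121
3  | The Left Hand of Darkness | 11083
6  | The Silmarillion          | 9977 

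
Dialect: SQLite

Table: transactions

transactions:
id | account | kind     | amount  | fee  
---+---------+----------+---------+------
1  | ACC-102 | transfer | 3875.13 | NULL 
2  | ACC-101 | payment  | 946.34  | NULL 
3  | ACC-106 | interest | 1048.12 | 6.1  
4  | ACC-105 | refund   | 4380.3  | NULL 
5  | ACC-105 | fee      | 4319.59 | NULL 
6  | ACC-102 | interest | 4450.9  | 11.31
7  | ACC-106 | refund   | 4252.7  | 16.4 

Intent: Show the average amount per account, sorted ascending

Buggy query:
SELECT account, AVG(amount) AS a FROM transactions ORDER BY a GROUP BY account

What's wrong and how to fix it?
Bug: ORDER BY appears before GROUP BY; SQL clause order requires GROUP BY first

Fix: Move ORDER BY to the end, after GROUP BY

Corrected query:
SELECT account, AVG(amount) AS a FROM transactions GROUP BY account ORDER BY a

Result:
account | a       
--------+---------
ACC-101 | 946.34  
ACC-106 | 2650.41 
ACC-102 | 4163.015
ACC-105 | 4349.945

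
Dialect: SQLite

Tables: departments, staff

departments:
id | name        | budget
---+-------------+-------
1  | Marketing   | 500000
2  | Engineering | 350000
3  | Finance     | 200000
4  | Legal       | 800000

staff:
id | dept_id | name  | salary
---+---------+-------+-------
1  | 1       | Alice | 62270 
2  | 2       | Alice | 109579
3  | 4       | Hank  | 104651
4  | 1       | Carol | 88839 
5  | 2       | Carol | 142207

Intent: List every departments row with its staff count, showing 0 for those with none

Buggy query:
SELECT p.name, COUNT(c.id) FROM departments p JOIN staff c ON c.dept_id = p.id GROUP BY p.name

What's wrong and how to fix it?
Bug: INNER JOIN drops departments rows that have no matching staff rows

Fix: Use LEFT JOIN so parents without children still appear (COUNT(c.id) gives 0)

Corrected query:
SELECT p.name, COUNT(c.id) FROM departments p LEFT JOIN staff c ON c.dept_id = p.id GROUP BY p.name

Result:
name        | COUNT(c.id)
------------+------------
Engineering | 2          
Finance     | 0          
Legal       | 1          
Marketing   | 2          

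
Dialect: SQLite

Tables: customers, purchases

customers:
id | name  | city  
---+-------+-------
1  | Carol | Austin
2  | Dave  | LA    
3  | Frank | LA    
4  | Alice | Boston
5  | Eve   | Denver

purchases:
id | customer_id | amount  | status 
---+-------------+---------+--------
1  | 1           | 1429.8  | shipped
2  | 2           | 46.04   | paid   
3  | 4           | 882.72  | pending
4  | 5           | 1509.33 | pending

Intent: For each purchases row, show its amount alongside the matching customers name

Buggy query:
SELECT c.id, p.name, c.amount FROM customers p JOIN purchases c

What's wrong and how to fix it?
Bug: Missing join condition: each purchases row is matched to all customers rows instead of just its own

Fix: Specify the join condition linking the foreign key to the parent id

Corrected query:
SELECT c.id, p.name, c.amount FROM customers p JOIN purchases c ON c.customer_id = p.id

Result:
id | name  | amount 
---+-------+--------
1  | Carol | 1429.8 
2  | Dave  | 46.04  
3  | Alice | 882.72 
4  | Eve   | 1509.33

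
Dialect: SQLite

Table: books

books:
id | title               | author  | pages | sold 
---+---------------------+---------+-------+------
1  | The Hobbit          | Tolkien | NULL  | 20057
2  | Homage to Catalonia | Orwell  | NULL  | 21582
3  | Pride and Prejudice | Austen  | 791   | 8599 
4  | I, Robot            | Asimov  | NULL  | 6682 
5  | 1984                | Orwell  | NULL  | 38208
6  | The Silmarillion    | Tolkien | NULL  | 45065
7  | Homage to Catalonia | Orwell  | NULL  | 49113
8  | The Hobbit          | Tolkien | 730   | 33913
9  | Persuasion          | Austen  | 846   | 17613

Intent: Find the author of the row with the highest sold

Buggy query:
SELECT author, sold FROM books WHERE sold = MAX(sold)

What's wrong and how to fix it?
Bug: WHERE is evaluated per row; an aggregate over the whole table isn't defined there

Fix: Wrap MAX in a scalar subquery so WHERE compares against a single value

Corrected query:
SELECT author, sold FROM books WHERE sold = (SELECT MAX(sold) FROM books)

Result:
author | sold 
-------+------
Orwell | 49113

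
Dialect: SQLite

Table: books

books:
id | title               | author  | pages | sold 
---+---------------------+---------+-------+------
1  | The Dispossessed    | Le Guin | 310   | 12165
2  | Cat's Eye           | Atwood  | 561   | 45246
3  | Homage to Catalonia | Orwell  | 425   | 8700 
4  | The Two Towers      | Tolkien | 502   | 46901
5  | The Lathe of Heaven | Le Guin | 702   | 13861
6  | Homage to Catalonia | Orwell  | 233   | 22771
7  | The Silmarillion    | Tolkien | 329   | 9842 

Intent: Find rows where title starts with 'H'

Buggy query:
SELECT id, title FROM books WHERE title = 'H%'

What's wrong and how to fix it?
Bug: Wildcards only work with LIKE; '=' treats '%' as a literal character

Fix: Replace '=' with LIKE so 'H%' is treated as a pattern

Corrected query:
SELECT id, title FROM books WHERE title LIKE 'H%'

Result:
id | title              
---+--------------------
3  | Homage to Catalonia
6  | Homage to Catalonia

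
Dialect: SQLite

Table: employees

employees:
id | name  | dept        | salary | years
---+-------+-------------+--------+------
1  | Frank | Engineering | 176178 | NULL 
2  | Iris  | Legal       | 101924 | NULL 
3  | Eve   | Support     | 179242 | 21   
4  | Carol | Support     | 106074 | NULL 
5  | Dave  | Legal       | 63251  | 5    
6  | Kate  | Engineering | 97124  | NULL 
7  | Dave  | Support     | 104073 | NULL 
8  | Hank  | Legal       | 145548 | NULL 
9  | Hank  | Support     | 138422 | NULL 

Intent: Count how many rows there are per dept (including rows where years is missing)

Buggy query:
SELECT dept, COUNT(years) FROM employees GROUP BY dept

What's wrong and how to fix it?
Bug: COUNT(years) skips NULLs, so groups with missing years are undercounted

Fix: Use COUNT(*) to count all rows regardless of NULL

Corrected query:
SELECT dept, COUNT(*) FROM employees GROUP BY dept

Result:
dept        | COUNT(*)
------------+---------
Engineering | 2       
Legal       | 3       
Support     | 4       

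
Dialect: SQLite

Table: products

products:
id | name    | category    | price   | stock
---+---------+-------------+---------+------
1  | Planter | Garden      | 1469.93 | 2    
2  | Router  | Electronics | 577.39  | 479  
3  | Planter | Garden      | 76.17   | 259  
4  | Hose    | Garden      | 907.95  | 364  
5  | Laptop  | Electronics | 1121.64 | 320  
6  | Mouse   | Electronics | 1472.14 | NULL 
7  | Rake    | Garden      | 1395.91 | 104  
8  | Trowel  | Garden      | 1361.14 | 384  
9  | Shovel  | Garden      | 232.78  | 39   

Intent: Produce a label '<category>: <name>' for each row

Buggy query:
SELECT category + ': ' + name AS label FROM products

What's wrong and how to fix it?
Bug: SQLite uses || for string concatenation; + coerces text to numbers (yielding 0)

Fix: Replace + with || to concatenate text

Corrected query:
SELECT category || ': ' || name AS label FROM products

Result:
label              
-------------------
Garden: Planter    
Electronics: Router
Garden: Planter    
Garden: Hose       
Electronics: Laptop
Electronics: Mouse 
Garden: Rake       
Garden: Trowel     
Garden: Shovel     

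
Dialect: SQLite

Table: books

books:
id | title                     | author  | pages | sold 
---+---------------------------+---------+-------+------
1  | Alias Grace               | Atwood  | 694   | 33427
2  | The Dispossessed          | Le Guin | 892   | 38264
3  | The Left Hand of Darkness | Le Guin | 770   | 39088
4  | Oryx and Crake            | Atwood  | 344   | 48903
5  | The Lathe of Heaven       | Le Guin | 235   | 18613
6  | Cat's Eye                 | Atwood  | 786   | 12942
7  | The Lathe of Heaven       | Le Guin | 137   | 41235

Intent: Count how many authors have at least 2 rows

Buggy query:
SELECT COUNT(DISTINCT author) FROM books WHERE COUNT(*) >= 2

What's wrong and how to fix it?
Bug: WHERE filters individual rows, not groups, so a group-level COUNT is invalid there

Fix: Group first with HAVING COUNT(*) >= 2, then COUNT the resulting groups

Corrected query:
SELECT COUNT(*) FROM (SELECT author FROM books GROUP BY author HAVING COUNT(*) >= 2)

Result:
COUNT(*)
--------
2       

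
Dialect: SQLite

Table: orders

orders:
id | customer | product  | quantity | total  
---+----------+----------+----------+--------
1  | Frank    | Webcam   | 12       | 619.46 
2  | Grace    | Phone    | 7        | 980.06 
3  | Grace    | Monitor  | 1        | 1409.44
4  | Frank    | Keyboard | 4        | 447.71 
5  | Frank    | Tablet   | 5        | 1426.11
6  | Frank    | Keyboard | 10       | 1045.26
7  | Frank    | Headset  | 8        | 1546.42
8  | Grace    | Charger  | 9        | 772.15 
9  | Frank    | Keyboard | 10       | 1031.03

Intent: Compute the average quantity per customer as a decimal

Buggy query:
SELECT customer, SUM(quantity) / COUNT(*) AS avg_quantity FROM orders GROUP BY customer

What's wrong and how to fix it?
Bug: Both operands are integers, so '/' performs integer division and truncates

Fix: Cast one side to REAL so the division keeps the fractional part

Corrected query:
SELECT customer, SUM(quantity) * 1.0 / COUNT(*) AS avg_quantity FROM orders GROUP BY customer

Result:
customer | avg_quantity
---------+-------------
Frank    | 8.166667    
Grace    | 5.666667    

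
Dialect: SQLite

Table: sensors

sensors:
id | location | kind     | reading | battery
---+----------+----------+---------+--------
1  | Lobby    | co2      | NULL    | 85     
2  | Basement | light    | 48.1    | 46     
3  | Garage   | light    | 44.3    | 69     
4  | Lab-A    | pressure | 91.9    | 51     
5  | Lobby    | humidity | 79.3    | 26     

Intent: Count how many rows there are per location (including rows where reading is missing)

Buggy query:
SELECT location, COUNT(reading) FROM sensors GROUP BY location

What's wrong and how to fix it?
Bug: COUNT(reading) skips NULLs, so groups with missing reading are undercounted

Fix: Replace COUNT(reading) with COUNT(*)

Corrected query:
SELECT location, COUNT(*) FROM sensors GROUP BY location

Result:
location | COUNT(*)
---------+---------
Basement | 1       
Garage   | 1       
Lab-A    | 1       
Lobby    | 2       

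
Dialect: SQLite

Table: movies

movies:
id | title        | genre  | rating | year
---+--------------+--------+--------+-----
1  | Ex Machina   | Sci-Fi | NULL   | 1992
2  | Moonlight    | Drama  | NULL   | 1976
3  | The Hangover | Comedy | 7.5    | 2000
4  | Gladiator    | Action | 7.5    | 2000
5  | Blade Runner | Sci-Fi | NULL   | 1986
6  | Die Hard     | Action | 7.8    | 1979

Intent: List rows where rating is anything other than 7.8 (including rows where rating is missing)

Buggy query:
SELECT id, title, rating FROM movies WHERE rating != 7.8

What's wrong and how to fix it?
Bug: 'rating != 7.8' is unknown when rating is NULL, so NULL rows are silently excluded

Fix: Add an explicit OR rating IS NULL to include the missing-value rows

Corrected query:
SELECT id, title, rating FROM movies WHERE rating != 7.8 OR rating IS NULL

Result:
id | title        | rating
---+--------------+-------
1  | Ex Machina   | NULL  
2  | Moonlight    | NULL  
3  | The Hangover | 7.5   
4  | Gladiator    | 7.5   
5  | Blade Runner | NULL  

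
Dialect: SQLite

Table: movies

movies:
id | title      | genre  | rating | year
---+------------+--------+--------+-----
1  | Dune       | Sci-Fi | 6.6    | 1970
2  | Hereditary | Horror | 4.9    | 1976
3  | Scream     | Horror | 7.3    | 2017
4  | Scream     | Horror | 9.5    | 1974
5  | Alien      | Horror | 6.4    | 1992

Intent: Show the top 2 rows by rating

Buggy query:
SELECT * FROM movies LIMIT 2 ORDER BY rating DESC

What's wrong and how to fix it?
Bug: ORDER BY cannot follow LIMIT; LIMIT is the final clause

Fix: Sort with ORDER BY, then apply LIMIT

Corrected query:
SELECT * FROM movies ORDER BY rating DESC LIMIT 2

Result:
id | title  | genre  | rating | year
---+--------+--------+--------+-----
4  | Scream | Horror | 9.5    | 1974
3  | Scream | Horror | 7.3    | 2017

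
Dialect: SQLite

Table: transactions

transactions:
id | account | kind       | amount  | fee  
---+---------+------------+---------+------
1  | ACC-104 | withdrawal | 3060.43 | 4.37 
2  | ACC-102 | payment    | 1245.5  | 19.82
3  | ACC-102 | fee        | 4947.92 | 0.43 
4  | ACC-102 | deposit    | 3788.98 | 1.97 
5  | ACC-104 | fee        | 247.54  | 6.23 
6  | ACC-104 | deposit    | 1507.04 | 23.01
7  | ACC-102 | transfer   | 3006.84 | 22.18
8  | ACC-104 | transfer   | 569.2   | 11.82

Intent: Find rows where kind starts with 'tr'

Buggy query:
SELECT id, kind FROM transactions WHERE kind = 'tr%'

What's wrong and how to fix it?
Bug: '=' compares the literal string including the % character; pattern matching needs LIKE

Fix: Replace '=' with LIKE so 'tr%' is treated as a pattern

Corrected query:
SELECT id, kind FROM transactions WHERE kind LIKE 'tr%'

Result:
id | kind    
---+---------
7  | transfer
8  | transfer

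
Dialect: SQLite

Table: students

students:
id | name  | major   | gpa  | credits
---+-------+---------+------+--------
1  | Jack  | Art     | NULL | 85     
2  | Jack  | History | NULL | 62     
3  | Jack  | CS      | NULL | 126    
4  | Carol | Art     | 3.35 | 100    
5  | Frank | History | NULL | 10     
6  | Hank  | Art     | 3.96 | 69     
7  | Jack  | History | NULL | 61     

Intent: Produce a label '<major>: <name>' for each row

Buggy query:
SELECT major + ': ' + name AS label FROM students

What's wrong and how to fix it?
Bug: SQLite uses || for string concatenation; + coerces text to numbers (yielding 0)

Fix: Use the || operator for string concatenation

Corrected query:
SELECT major || ': ' || name AS label FROM students

Result:
label         
--------------
Art: Jack     
History: Jack 
CS: Jack      
Art: Carol    
History: Frank
Art: Hank     
History: Jack 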